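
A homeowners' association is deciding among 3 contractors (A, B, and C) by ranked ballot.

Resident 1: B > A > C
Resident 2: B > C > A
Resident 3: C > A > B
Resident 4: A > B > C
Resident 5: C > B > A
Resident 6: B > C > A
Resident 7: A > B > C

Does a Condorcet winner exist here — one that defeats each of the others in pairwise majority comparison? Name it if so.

B

Head-to-head results (7 voters total):
A vs B: B wins 4–3.
A vs C: C wins 4–3.
B vs C: B wins 5–2.
B beats each rival — A (4–3), C (5–2) — so B is the Condorcet winner.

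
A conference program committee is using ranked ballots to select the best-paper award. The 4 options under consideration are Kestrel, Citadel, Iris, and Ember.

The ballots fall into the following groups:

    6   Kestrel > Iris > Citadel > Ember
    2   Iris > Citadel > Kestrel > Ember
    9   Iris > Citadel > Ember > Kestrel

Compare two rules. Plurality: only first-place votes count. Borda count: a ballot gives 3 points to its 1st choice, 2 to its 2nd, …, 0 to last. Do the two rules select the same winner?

Yes

Plurality first-place counts: Kestrel 6, Citadel 0, Iris 11, Ember 0 → Iris.
Borda totals: Kestrel 20, Citadel 28, Iris 45, Ember 9 → Iris.
The two rules agree on Iris.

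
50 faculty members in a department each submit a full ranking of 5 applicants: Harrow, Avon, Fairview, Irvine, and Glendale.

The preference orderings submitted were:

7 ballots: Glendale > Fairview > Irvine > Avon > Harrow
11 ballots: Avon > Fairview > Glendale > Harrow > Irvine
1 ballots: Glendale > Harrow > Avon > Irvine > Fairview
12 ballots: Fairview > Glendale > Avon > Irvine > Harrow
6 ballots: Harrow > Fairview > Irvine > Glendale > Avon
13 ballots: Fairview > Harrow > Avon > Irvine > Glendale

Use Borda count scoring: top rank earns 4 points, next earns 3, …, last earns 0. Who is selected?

Fairview

Borda scores:
  Harrow: 7·0 + 11·1 + 3 + 12·0 + 6·4 + 13·3 = 77
  Avon: 7·1 + 11·4 + 2 + 12·2 + 6·0 + 13·2 = 103
  Fairview: 7·3 + 11·3 + 0 + 12·4 + 6·3 + 13·4 = 172
  Irvine: 7·2 + 11·0 + 1 + 12·1 + 6·2 + 13·1 = 52
  Glendale: 7·4 + 11·2 + 4 + 12·3 + 6·1 + 13·0 = 96
Fairview has the highest total.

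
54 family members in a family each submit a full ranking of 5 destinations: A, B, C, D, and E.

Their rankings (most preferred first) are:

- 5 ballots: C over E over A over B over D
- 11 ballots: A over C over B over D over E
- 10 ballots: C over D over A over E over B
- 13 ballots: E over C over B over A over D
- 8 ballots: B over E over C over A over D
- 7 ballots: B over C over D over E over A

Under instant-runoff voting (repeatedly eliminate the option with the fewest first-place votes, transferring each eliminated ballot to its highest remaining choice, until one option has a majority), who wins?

C

Round 1: B 15, C 15, E 13, A 11, D 0. D has the fewest and is eliminated.
Round 2: B 15, C 15, E 13, A 11. A has the fewest and is eliminated.
Round 3: C 26, B 15, E 13. E has the fewest and is eliminated.
Round 4: C 39, B 15. C has a majority.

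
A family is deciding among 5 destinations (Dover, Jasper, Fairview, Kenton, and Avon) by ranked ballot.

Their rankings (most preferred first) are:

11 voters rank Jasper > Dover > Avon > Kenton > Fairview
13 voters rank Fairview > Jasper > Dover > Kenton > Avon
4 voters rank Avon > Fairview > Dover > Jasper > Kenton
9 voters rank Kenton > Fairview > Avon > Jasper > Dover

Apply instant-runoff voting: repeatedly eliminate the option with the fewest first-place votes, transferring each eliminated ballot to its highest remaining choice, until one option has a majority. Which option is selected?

Fairview

Round 1: Fairview 13, Jasper 11, Kenton 9, Avon 4, Dover 0. Dover has the fewest and is eliminated.
Round 2: Fairview 13, Jasper 11, Kenton 9, Avon 4. Avon has the fewest and is eliminated.
Round 3: Fairview 17, Jasper 11, Kenton 9. Kenton has the fewest and is eliminated.
Round 4: Fairview 26, Jasper 11. Fairview has a majority.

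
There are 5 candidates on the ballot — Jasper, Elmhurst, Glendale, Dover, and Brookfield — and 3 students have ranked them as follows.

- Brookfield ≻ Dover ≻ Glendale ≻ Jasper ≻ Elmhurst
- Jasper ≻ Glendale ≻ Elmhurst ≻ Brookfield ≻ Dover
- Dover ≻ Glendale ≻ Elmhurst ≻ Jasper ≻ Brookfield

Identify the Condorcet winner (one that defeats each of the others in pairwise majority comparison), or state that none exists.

None — there is no Condorcet winner

Head-to-head results (3 voters total):
Jasper vs Elmhurst: Jasper wins 2–1.
Jasper vs Glendale: Glendale wins 2–1.
Jasper vs Dover: Dover wins 2–1.
Jasper vs Brookfield: Jasper wins 2–1.
Elmhurst vs Glendale: Glendale wins 3–0.
Elmhurst vs Dover: Dover wins 2–1.
Elmhurst vs Brookfield: Elmhurst wins 2–1.
Glendale vs Dover: Dover wins 2–1.
Glendale vs Brookfield: Glendale wins 2–1.
Dover vs Brookfield: Brookfield wins 2–1.
No candidate beats all others: Jasper beats Brookfield beats Dover beats Jasper, a majority cycle.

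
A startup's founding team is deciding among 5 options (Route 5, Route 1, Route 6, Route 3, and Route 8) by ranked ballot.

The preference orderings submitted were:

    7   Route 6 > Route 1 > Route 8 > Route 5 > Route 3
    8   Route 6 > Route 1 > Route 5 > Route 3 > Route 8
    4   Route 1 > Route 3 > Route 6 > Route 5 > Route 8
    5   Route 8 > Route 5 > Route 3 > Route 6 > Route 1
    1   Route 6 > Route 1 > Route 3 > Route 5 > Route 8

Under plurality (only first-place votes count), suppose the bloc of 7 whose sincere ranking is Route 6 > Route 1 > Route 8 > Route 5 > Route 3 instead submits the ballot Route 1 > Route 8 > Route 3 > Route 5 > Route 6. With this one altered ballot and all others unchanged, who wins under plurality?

Route 1

First-place totals with the altered ballot: Route 5 0, Route 1 11, Route 6 9, Route 3 0, Route 8 5.
The switch changes the winner from Route 6 to Route 1.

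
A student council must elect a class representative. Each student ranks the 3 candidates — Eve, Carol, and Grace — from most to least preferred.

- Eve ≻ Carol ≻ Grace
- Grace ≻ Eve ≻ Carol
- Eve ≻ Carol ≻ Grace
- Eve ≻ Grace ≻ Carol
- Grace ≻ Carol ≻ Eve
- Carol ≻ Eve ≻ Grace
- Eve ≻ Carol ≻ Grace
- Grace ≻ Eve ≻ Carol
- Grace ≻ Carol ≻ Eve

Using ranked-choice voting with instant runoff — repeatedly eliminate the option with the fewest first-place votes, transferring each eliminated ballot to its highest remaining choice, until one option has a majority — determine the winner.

Round 1: Eve 4, Grace 4, Carol 1. Carol has the fewest and is eliminated.
Round 2: Eve 5, Grace 4. Eve has a majority.

Eve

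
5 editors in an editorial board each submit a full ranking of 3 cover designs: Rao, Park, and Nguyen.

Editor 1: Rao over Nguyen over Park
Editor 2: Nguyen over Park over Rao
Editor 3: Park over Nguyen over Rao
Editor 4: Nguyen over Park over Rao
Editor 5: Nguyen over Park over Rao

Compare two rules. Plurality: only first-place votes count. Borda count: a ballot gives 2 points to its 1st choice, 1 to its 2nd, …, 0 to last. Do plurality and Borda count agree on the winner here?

Plurality first-place counts: Rao 1, Park 1, Nguyen 3 → Nguyen.
Borda totals: Rao 2, Park 5, Nguyen 8 → Nguyen.
The two rules agree on Nguyen.

Yes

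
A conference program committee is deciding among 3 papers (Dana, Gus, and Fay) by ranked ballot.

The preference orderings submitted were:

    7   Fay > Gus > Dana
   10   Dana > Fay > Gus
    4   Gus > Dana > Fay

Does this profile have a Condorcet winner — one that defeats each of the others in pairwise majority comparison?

Head-to-head results (21 voters total):
Dana vs Gus: Gus wins 11–10.
Dana vs Fay: Dana wins 14–7.
Gus vs Fay: Fay wins 17–4.
No candidate beats all others: Dana beats Fay beats Gus beats Dana, a majority cycle.

No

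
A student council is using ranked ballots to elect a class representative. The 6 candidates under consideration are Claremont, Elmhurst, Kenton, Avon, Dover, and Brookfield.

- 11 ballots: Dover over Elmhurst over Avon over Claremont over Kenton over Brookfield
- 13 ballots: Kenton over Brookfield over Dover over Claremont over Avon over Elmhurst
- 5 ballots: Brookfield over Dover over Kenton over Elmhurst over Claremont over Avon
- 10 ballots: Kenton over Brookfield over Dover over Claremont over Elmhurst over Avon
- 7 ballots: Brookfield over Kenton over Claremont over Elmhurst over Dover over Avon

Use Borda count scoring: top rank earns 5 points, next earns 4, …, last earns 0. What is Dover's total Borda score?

Borda scores:
  Claremont: 11·2 + 13·2 + 5·1 + 10·2 + 7·3 = 94
  Elmhurst: 11·4 + 13·0 + 5·2 + 10·1 + 7·2 = 78
  Kenton: 11·1 + 13·5 + 5·3 + 10·5 + 7·4 = 169
  Avon: 11·3 + 13·1 + 5·0 + 10·0 + 7·0 = 46
  Dover: 11·5 + 13·3 + 5·4 + 10·3 + 7·1 = 151
  Brookfield: 11·0 + 13·4 + 5·5 + 10·4 + 7·5 = 152

151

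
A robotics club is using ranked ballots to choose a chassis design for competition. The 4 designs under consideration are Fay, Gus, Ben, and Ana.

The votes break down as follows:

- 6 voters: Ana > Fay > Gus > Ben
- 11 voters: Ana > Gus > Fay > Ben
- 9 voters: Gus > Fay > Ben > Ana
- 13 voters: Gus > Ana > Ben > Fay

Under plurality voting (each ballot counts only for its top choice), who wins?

Gus

First-place vote totals:
  Fay: 0
  Gus: 22
  Ben: 0
  Ana: 17
Gus has the most first-place votes.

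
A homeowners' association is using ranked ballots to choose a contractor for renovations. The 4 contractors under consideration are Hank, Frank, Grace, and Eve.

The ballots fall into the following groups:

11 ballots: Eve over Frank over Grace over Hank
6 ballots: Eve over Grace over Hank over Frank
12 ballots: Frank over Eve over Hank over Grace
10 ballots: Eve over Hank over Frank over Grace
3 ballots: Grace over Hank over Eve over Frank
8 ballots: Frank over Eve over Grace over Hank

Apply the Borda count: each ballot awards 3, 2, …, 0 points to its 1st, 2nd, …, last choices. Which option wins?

Eve

Borda scores:
  Hank: 11·0 + 6·1 + 12·1 + 10·2 + 3·2 + 8·0 = 44
  Frank: 11·2 + 6·0 + 12·3 + 10·1 + 3·0 + 8·3 = 92
  Grace: 11·1 + 6·2 + 12·0 + 10·0 + 3·3 + 8·1 = 40
  Eve: 11·3 + 6·3 + 12·2 + 10·3 + 3·1 + 8·2 = 124
Eve has the highest total.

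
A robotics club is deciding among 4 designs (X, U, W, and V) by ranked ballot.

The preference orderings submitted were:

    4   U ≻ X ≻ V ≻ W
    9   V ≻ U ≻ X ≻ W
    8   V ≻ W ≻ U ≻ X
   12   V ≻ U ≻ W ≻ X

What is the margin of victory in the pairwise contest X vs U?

Ballots ranking X above U: 0.
Ballots ranking U above X: 4+9+8+12 = 33.
U wins 33–0, a margin of 33.

33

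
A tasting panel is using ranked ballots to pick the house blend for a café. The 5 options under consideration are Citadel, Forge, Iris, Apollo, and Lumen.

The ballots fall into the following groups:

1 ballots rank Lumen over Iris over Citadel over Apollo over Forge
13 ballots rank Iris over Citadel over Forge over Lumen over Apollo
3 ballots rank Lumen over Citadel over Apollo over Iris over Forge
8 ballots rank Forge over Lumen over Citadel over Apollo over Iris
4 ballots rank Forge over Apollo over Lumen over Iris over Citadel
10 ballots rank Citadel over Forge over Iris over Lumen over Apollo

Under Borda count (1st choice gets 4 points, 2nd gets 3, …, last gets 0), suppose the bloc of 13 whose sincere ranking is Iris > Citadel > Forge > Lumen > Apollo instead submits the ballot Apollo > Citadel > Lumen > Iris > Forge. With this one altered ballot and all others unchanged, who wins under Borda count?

Borda totals with the altered ballot: Citadel 106, Forge 78, Iris 43, Apollo 79, Lumen 84.
The winner is unchanged: still Citadel.

Citadel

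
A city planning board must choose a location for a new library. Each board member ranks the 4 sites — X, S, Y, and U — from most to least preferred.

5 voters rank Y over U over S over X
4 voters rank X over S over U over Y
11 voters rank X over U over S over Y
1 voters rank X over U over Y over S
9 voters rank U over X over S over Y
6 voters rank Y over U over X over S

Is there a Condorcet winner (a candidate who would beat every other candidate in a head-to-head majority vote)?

Head-to-head results (36 voters total):
X vs S: X wins 31–5.
X vs Y: X wins 25–11.
X vs U: U wins 20–16.
S vs Y: S wins 24–12.
S vs U: U wins 32–4.
Y vs U: U wins 25–11.
U beats each rival — X (20–16), S (32–4), Y (25–11) — so U is the Condorcet winner.

Yes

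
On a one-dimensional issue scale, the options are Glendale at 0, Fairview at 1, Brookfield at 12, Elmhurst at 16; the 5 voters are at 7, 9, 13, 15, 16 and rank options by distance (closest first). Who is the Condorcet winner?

With single-peaked preferences on a line, the Condorcet winner is the candidate closest to the median voter.
The median voter (position 13) is closest to Brookfield at 12.
Check: Brookfield vs Glendale — voters closer to Brookfield: 5 of 5.

Brookfield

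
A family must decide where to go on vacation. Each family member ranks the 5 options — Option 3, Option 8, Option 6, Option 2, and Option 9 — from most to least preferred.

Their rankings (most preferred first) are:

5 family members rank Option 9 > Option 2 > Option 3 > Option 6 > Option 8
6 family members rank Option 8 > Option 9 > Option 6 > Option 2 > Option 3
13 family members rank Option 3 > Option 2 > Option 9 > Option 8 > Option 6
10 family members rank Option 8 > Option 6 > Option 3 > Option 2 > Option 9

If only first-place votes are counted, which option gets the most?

Option 8

First-place vote totals:
  Option 3: 13
  Option 8: 16
  Option 6: 0
  Option 2: 0
  Option 9: 5
Option 8 has the most first-place votes.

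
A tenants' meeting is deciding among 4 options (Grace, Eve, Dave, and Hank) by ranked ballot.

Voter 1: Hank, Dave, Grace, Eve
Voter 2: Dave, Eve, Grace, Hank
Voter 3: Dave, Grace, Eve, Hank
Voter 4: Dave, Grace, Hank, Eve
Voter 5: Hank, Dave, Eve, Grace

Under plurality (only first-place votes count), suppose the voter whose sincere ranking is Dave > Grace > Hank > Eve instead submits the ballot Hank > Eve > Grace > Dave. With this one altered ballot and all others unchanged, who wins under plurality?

Hank

First-place totals with the altered ballot: Grace 0, Eve 0, Dave 2, Hank 3.
The switch changes the winner from Dave to Hank.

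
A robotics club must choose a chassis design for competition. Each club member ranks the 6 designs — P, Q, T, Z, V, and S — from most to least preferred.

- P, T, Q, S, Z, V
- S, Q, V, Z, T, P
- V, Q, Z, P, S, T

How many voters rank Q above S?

2

Ballots ranking Q above S: 2.
Ballots ranking S above Q: 1.
So 2 of 3 voters prefer Q to S.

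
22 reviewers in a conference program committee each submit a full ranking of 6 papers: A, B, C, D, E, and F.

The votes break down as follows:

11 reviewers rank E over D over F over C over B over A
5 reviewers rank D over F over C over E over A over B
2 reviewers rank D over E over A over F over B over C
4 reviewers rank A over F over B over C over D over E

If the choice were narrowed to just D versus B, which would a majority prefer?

Ballots ranking D above B: 11+5+2 = 18.
Ballots ranking B above D: 4.
D wins the head-to-head, 18–4.

D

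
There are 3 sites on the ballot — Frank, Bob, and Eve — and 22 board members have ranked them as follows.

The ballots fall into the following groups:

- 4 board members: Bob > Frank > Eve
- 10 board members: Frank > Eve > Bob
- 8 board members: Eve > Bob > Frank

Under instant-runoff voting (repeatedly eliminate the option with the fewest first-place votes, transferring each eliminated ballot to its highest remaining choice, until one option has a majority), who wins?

Round 1: Frank 10, Eve 8, Bob 4. Bob has the fewest and is eliminated.
Round 2: Frank 14, Eve 8. Frank has a majority.

Frank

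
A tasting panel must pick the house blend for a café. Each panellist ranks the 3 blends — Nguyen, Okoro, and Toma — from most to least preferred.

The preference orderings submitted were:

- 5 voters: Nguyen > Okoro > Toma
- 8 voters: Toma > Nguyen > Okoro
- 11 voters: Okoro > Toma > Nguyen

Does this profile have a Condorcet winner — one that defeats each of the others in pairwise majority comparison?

No

Head-to-head results (24 voters total):
Nguyen vs Okoro: Nguyen wins 13–11.
Nguyen vs Toma: Toma wins 19–5.
Okoro vs Toma: Okoro wins 16–8.
No candidate beats all others: Nguyen beats Okoro beats Toma beats Nguyen, a majority cycle.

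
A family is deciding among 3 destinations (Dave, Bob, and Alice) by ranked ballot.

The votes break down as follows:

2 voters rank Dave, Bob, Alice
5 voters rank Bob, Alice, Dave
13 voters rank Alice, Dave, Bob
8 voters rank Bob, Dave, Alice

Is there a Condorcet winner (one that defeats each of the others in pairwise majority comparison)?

Head-to-head results (28 voters total):
Dave vs Bob: Dave wins 15–13.
Dave vs Alice: Alice wins 18–10.
Bob vs Alice: Bob wins 15–13.
No candidate beats all others: Dave beats Bob beats Alice beats Dave, a majority cycle.

No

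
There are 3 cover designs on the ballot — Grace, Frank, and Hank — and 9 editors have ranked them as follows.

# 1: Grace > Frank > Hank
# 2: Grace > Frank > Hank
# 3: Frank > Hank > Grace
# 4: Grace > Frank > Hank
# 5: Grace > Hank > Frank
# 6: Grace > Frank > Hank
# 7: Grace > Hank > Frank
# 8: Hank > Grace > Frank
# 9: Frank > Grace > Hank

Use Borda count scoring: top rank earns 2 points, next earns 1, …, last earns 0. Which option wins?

Grace

Borda scores:
  Grace: 2 + 2 + 0 + 2 + 2 + 2 + 2 + 1 + 1 = 14
  Frank: 1 + 1 + 2 + 1 + 0 + 1 + 0 + 0 + 2 = 8
  Hank: 0 + 0 + 1 + 0 + 1 + 0 + 1 + 2 + 0 = 5
Grace has the highest total.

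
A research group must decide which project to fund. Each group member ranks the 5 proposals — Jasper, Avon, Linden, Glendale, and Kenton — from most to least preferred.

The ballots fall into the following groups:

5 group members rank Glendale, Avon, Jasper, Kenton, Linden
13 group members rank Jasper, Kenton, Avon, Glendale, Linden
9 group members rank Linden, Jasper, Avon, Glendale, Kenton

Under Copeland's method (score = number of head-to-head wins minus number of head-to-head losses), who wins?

Jasper

Pairwise results:
  Jasper vs Avon: Jasper wins 22–5.
  Jasper vs Linden: Jasper wins 18–9.
  Jasper vs Glendale: Jasper wins 22–5.
  Jasper vs Kenton: Jasper wins 27–0.
  Avon vs Linden: Avon wins 18–9.
  Avon vs Glendale: Avon wins 22–5.
  Avon vs Kenton: Avon wins 14–13.
  Linden vs Glendale: Glendale wins 18–9.
  Linden vs Kenton: Kenton wins 18–9.
  Glendale vs Kenton: Glendale wins 14–13.
Copeland scores (wins − losses):
  Jasper: 4 − 0 = 4
  Avon: 3 − 1 = 2
  Linden: 0 − 4 = -4
  Glendale: 2 − 2 = 0
  Kenton: 1 − 3 = -2
Jasper has the best Copeland score.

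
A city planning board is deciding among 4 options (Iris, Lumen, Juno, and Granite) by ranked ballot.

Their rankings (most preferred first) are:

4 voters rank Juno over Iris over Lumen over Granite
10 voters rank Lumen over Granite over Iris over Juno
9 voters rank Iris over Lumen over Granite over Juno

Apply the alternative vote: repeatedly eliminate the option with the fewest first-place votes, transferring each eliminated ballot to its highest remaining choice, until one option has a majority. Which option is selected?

Round 1: Lumen 10, Iris 9, Juno 4, Granite 0. Granite has the fewest and is eliminated.
Round 2: Lumen 10, Iris 9, Juno 4. Juno has the fewest and is eliminated.
Round 3: Iris 13, Lumen 10. Iris has a majority.

Iris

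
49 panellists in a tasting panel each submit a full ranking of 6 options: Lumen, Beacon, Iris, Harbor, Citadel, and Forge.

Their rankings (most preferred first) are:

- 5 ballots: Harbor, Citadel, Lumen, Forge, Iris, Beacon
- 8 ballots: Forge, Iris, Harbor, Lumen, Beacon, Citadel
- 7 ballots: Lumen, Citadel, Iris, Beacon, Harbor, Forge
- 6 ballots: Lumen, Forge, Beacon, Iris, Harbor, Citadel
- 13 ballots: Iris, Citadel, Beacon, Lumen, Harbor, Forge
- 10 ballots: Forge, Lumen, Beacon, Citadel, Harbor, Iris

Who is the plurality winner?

Forge

First-place vote totals:
  Lumen: 13
  Beacon: 0
  Iris: 13
  Harbor: 5
  Citadel: 0
  Forge: 18
Forge has the most first-place votes.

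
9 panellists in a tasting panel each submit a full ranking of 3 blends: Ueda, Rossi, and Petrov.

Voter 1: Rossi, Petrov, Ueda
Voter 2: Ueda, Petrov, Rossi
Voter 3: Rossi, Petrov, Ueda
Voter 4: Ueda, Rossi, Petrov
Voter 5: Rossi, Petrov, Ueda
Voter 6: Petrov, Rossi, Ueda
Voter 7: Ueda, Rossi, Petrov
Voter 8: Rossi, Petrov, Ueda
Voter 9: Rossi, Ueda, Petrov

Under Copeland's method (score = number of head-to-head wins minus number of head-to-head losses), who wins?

Pairwise results:
  Ueda vs Rossi: Rossi wins 6–3.
  Ueda vs Petrov: Petrov wins 5–4.
  Rossi vs Petrov: Rossi wins 7–2.
Copeland scores (wins − losses):
  Ueda: 0 − 2 = -2
  Rossi: 2 − 0 = 2
  Petrov: 1 − 1 = 0
Rossi has the best Copeland score.

Rossi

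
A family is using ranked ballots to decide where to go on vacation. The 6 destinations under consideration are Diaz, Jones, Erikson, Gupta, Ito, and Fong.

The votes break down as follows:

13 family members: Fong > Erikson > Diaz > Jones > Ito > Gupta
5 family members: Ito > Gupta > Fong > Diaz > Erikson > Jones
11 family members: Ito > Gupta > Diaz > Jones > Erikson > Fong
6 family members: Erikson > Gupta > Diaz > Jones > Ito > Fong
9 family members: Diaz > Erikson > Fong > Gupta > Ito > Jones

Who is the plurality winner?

Ito

First-place vote totals:
  Diaz: 9
  Jones: 0
  Erikson: 6
  Gupta: 0
  Ito: 16
  Fong: 13
Ito has the most first-place votes.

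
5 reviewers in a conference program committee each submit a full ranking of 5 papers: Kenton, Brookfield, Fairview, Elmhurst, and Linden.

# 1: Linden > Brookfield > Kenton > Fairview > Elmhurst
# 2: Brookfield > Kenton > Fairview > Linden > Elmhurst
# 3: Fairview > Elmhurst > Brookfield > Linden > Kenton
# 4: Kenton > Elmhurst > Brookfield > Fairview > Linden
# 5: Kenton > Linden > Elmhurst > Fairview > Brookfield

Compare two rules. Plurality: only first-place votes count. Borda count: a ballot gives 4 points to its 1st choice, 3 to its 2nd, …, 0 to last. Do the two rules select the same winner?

Yes

Plurality first-place counts: Kenton 2, Brookfield 1, Fairview 1, Elmhurst 0, Linden 1 → Kenton.
Borda totals: Kenton 13, Brookfield 11, Fairview 9, Elmhurst 8, Linden 9 → Kenton.
The two rules agree on Kenton.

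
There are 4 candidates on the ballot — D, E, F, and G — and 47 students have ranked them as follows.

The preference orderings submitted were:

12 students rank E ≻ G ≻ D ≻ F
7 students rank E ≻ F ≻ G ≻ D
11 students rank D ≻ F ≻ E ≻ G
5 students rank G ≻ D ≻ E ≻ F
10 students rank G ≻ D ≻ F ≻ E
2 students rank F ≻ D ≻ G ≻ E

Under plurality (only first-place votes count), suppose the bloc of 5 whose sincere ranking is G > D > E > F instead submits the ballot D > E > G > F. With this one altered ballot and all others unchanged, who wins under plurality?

First-place totals with the altered ballot: D 16, E 19, F 2, G 10.
The winner is unchanged: still E.

E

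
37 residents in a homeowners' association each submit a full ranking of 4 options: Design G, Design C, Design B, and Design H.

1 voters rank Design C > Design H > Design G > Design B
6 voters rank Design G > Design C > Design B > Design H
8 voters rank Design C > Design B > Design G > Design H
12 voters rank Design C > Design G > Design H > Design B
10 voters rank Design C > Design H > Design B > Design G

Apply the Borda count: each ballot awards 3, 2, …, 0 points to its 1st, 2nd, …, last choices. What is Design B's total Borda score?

32

Borda scores:
  Design G: 1 + 6·3 + 8·1 + 12·2 + 10·0 = 51
  Design C: 3 + 6·2 + 8·3 + 12·3 + 10·3 = 105
  Design B: 0 + 6·1 + 8·2 + 12·0 + 10·1 = 32
  Design H: 2 + 6·0 + 8·0 + 12·1 + 10·2 = 34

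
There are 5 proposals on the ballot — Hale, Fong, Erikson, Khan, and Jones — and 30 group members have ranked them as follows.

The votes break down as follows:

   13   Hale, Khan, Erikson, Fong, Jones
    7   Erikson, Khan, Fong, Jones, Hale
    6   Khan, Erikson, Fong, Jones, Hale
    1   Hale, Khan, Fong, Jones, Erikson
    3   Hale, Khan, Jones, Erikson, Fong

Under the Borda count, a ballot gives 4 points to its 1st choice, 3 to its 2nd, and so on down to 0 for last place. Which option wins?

Borda scores:
  Hale: 13·4 + 7·0 + 6·0 + 4 + 3·4 = 68
  Fong: 13·1 + 7·2 + 6·2 + 2 + 3·0 = 41
  Erikson: 13·2 + 7·4 + 6·3 + 0 + 3·1 = 75
  Khan: 13·3 + 7·3 + 6·4 + 3 + 3·3 = 96
  Jones: 13·0 + 7·1 + 6·1 + 1 + 3·2 = 20
Khan has the highest total.

Khan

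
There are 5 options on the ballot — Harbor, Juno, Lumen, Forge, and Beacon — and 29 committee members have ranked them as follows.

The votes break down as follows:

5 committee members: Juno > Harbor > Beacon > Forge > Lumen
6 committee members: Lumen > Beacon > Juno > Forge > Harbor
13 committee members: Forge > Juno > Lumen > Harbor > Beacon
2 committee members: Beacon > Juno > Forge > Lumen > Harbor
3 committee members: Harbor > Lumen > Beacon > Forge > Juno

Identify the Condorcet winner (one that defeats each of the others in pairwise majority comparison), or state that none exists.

There is no Condorcet winner

Head-to-head results (29 voters total):
Harbor vs Juno: Juno wins 26–3.
Harbor vs Lumen: Lumen wins 21–8.
Harbor vs Forge: Forge wins 21–8.
Harbor vs Beacon: Harbor wins 21–8.
Juno vs Lumen: Juno wins 20–9.
Juno vs Forge: Forge wins 16–13.
Juno vs Beacon: Juno wins 18–11.
Lumen vs Forge: Forge wins 20–9.
Lumen vs Beacon: Lumen wins 22–7.
Forge vs Beacon: Beacon wins 16–13.
No candidate beats all others: Harbor beats Beacon beats Forge beats Harbor, a majority cycle.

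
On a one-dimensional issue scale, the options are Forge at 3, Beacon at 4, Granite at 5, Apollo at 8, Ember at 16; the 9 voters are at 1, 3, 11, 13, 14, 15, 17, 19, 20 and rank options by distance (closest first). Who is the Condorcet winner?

Ember

With single-peaked preferences on a line, the Condorcet winner is the candidate closest to the median voter.
The median voter (position 14) is closest to Ember at 16.
Check: Ember vs Forge — voters closer to Ember: 7 of 9.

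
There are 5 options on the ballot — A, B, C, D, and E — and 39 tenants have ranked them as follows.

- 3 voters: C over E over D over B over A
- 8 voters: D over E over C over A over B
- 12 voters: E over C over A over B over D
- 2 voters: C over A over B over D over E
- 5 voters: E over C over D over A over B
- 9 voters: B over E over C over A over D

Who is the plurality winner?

First-place vote totals:
  A: 0
  B: 9
  C: 5
  D: 8
  E: 17
E has the most first-place votes.

E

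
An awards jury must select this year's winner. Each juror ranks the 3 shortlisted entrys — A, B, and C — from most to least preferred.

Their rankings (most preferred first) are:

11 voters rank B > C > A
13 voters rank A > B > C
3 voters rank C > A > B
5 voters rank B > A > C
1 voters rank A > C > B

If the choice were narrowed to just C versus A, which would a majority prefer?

Ballots ranking C above A: 11+3 = 14.
Ballots ranking A above C: 13+5+1 = 19.
A wins the head-to-head, 19–14.

A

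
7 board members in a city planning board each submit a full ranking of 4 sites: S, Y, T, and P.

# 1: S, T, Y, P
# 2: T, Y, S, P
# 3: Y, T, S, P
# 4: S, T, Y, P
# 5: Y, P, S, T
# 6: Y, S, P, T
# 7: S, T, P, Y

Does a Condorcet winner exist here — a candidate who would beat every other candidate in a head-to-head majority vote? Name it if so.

There is no Condorcet winner

Head-to-head results (7 voters total):
S vs Y: Y wins 4–3.
S vs T: S wins 5–2.
S vs P: S wins 6–1.
Y vs T: T wins 4–3.
Y vs P: Y wins 6–1.
T vs P: T wins 5–2.
No candidate beats all others: S beats T beats Y beats S, a majority cycle.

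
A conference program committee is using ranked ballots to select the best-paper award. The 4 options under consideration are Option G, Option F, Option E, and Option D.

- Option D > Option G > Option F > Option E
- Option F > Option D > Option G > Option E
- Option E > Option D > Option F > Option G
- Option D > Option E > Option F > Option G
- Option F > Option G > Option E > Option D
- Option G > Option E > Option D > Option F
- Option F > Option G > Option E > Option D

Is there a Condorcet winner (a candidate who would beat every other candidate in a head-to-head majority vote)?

Head-to-head results (7 voters total):
Option G vs Option F: Option F wins 5–2.
Option G vs Option E: Option G wins 5–2.
Option G vs Option D: Option D wins 4–3.
Option F vs Option E: Option F wins 4–3.
Option F vs Option D: Option D wins 4–3.
Option E vs Option D: Option E wins 4–3.
No candidate beats all others: Option G beats Option E beats Option D beats Option G, a majority cycle.

No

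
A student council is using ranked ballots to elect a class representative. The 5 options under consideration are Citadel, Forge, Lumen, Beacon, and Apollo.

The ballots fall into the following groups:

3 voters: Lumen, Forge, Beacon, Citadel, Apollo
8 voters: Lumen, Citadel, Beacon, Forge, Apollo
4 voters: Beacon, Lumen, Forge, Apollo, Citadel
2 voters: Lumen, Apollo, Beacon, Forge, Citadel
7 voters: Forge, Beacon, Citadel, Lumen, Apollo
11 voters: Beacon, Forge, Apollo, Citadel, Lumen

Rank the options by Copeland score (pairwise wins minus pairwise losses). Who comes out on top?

Beacon

Pairwise results:
  Citadel vs Forge: Forge wins 27–8.
  Citadel vs Lumen: Citadel wins 18–17.
  Citadel vs Beacon: Beacon wins 27–8.
  Citadel vs Apollo: Citadel wins 18–17.
  Forge vs Lumen: Forge wins 18–17.
  Forge vs Beacon: Beacon wins 25–10.
  Forge vs Apollo: Forge wins 33–2.
  Lumen vs Beacon: Beacon wins 22–13.
  Lumen vs Apollo: Lumen wins 24–11.
  Beacon vs Apollo: Beacon wins 33–2.
Copeland scores (wins − losses):
  Citadel: 2 − 2 = 0
  Forge: 3 − 1 = 2
  Lumen: 1 − 3 = -2
  Beacon: 4 − 0 = 4
  Apollo: 0 − 4 = -4
Beacon has the best Copeland score.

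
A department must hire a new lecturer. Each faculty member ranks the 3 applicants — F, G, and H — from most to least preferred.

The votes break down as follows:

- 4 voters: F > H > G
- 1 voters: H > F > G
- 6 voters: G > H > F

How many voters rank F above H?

Ballots ranking F above H: 4.
Ballots ranking H above F: 1+6 = 7.
So 4 of 11 voters prefer F to H.

4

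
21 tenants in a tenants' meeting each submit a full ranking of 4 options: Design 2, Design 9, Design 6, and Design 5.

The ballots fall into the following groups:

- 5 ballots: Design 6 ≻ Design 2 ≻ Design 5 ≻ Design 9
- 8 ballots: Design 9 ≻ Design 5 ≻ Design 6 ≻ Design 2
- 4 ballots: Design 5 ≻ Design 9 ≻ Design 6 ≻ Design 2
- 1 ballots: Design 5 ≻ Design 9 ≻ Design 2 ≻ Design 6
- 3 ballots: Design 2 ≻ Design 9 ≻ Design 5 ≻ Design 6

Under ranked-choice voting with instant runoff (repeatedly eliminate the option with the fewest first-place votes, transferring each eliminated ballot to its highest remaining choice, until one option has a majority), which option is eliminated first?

Round 1: Design 9 8, Design 6 5, Design 5 5, Design 2 3. Design 2 has the fewest and is eliminated.
Round 2: Design 9 11, Design 6 5, Design 5 5. Design 9 has a majority.

Design 2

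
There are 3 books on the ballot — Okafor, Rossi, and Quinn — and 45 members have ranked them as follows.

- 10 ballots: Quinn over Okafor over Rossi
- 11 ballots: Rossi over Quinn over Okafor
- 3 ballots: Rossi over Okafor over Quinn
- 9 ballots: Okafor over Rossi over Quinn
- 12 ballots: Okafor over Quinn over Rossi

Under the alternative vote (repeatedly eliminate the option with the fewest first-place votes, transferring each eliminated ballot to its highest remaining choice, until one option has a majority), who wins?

Okafor

Round 1: Okafor 21, Rossi 14, Quinn 10. Quinn has the fewest and is eliminated.
Round 2: Okafor 31, Rossi 14. Okafor has a majority.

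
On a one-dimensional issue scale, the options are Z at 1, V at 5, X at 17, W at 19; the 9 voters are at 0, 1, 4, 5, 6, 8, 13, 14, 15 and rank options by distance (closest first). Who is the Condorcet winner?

V

With single-peaked preferences on a line, the Condorcet winner is the candidate closest to the median voter.
The median voter (position 6) is closest to V at 5.
Check: V vs Z — voters closer to V: 7 of 9.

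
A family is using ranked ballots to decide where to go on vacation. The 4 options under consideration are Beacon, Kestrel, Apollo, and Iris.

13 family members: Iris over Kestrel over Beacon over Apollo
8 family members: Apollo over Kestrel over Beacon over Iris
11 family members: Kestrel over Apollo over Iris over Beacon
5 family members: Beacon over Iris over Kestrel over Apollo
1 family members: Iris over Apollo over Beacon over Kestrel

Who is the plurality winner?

Iris

First-place vote totals:
  Beacon: 5
  Kestrel: 11
  Apollo: 8
  Iris: 14
Iris has the most first-place votes.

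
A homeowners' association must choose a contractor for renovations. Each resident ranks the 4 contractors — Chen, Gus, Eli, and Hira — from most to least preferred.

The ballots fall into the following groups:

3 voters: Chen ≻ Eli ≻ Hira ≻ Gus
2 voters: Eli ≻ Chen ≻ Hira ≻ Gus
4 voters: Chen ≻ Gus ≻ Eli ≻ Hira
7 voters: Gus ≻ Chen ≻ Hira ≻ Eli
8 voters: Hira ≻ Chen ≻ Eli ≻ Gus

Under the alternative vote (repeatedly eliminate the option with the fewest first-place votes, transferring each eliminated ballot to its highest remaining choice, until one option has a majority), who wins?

Chen

Round 1: Hira 8, Chen 7, Gus 7, Eli 2. Eli has the fewest and is eliminated.
Round 2: Chen 9, Hira 8, Gus 7. Gus has the fewest and is eliminated.
Round 3: Chen 16, Hira 8. Chen has a majority.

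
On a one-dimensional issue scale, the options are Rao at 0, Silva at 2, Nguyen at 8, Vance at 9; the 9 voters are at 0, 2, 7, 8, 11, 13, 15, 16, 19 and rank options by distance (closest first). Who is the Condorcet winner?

Vance

With single-peaked preferences on a line, the Condorcet winner is the candidate closest to the median voter.
The median voter (position 11) is closest to Vance at 9.
Check: Vance vs Nguyen — voters closer to Vance: 5 of 9.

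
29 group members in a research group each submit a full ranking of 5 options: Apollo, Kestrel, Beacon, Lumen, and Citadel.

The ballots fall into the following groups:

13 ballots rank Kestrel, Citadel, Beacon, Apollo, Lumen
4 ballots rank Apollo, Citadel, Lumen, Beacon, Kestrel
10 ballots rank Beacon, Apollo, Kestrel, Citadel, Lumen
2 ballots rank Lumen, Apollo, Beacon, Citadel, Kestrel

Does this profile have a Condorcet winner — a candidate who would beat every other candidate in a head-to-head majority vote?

Head-to-head results (29 voters total):
Apollo vs Kestrel: Apollo wins 16–13.
Apollo vs Beacon: Beacon wins 23–6.
Apollo vs Lumen: Apollo wins 27–2.
Apollo vs Citadel: Apollo wins 16–13.
Kestrel vs Beacon: Beacon wins 16–13.
Kestrel vs Lumen: Kestrel wins 23–6.
Kestrel vs Citadel: Kestrel wins 23–6.
Beacon vs Lumen: Beacon wins 23–6.
Beacon vs Citadel: Citadel wins 17–12.
Lumen vs Citadel: Citadel wins 27–2.
No candidate beats all others: Apollo beats Citadel beats Beacon beats Apollo, a majority cycle.

No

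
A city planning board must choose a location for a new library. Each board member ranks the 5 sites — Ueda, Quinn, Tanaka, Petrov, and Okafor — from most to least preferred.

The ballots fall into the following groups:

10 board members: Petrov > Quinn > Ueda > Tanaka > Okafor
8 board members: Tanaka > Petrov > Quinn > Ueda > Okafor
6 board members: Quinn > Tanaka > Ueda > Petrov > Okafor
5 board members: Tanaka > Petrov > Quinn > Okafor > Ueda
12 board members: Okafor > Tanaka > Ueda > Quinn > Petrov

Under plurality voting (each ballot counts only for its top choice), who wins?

Tanaka

First-place vote totals:
  Ueda: 0
  Quinn: 6
  Tanaka: 13
  Petrov: 10
  Okafor: 12
Tanaka has the most first-place votes.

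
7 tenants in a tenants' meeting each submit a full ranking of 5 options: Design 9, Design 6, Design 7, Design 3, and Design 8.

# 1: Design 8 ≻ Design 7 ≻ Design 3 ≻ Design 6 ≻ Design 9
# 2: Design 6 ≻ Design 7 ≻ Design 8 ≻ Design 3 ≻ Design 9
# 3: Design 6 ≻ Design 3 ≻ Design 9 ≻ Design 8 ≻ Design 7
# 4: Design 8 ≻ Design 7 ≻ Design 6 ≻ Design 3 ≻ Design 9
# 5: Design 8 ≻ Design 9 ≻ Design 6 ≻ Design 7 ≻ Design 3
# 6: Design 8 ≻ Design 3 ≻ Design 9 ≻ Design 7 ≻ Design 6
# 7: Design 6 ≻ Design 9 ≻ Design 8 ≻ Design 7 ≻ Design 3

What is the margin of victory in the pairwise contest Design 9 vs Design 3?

Ballots ranking Design 9 above Design 3: 2.
Ballots ranking Design 3 above Design 9: 5.
Design 3 wins 5–2, a margin of 3.

3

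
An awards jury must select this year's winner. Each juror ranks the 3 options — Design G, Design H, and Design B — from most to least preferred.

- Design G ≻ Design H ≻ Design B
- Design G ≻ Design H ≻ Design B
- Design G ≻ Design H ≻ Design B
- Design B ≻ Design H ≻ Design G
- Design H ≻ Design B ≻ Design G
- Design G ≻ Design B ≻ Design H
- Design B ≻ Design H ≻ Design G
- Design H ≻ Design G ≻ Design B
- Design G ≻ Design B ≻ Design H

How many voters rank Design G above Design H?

5

Ballots ranking Design G above Design H: 5.
Ballots ranking Design H above Design G: 4.
So 5 of 9 voters prefer Design G to Design H.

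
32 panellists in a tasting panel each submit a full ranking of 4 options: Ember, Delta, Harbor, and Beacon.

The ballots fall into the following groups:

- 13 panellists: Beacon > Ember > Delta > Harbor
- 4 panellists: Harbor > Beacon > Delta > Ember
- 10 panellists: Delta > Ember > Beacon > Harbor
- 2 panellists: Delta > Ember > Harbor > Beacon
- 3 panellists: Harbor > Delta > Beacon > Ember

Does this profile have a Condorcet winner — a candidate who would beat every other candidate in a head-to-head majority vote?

Yes

Head-to-head results (32 voters total):
Ember vs Delta: Delta wins 19–13.
Ember vs Harbor: Ember wins 25–7.
Ember vs Beacon: Beacon wins 20–12.
Delta vs Harbor: Delta wins 25–7.
Delta vs Beacon: Beacon wins 17–15.
Harbor vs Beacon: Beacon wins 23–9.
Beacon beats each rival — Ember (20–12), Delta (17–15), Harbor (23–9) — so Beacon is the Condorcet winner.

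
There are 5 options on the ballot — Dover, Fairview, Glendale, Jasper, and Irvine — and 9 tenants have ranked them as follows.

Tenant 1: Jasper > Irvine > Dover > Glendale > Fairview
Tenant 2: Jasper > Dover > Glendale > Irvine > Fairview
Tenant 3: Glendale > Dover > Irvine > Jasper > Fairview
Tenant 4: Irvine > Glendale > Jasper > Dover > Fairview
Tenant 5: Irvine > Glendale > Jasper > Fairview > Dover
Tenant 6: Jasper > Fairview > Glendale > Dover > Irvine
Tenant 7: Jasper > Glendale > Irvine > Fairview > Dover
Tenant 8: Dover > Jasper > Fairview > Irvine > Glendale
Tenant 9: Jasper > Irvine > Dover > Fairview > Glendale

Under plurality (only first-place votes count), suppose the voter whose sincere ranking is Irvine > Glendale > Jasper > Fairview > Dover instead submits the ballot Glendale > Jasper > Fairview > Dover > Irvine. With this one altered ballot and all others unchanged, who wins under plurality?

Jasper

First-place totals with the altered ballot: Dover 1, Fairview 0, Glendale 2, Jasper 5, Irvine 1.
The winner is unchanged: still Jasper.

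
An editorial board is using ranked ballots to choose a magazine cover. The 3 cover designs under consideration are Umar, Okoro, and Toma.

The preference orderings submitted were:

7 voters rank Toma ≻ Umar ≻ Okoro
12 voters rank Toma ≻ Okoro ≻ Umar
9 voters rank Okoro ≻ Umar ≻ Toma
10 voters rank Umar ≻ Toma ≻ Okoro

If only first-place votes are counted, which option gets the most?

First-place vote totals:
  Umar: 10
  Okoro: 9
  Toma: 19
Toma has the most first-place votes.

Toma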